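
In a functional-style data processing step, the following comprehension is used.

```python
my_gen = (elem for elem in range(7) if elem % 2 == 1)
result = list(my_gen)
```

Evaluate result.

Step 1: Filter range(7) keeping only odd values:
  elem=0: even, excluded
  elem=1: odd, included
  elem=2: even, excluded
  elem=3: odd, included
  elem=4: even, excluded
  elem=5: odd, included
  elem=6: even, excluded
Therefore result = [1, 3, 5].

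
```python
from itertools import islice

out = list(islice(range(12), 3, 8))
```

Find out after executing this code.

Step 1: islice(range(12), 3, 8) takes elements at indices [3, 8).
Step 2: Elements: [3, 4, 5, 6, 7].
Therefore out = [3, 4, 5, 6, 7].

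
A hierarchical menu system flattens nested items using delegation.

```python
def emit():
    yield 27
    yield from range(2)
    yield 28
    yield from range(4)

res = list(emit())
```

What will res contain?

Step 1: Trace yields in order:
  yield 27
  yield 0
  yield 1
  yield 28
  yield 0
  yield 1
  yield 2
  yield 3
Therefore res = [27, 0, 1, 28, 0, 1, 2, 3].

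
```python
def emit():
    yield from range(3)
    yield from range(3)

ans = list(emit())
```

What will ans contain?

Step 1: Trace yields in order:
  yield 0
  yield 1
  yield 2
  yield 0
  yield 1
  yield 2
Therefore ans = [0, 1, 2, 0, 1, 2].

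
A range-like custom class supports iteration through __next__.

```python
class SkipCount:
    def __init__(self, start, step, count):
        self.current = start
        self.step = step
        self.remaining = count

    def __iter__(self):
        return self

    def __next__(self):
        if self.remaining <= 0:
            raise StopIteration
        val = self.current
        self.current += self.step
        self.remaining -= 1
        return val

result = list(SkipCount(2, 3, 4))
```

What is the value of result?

Step 1: SkipCount starts at 2, increments by 3, for 4 steps:
  Yield 2, then current += 3
  Yield 5, then current += 3
  Yield 8, then current += 3
  Yield 11, then current += 3
Therefore result = [2, 5, 8, 11].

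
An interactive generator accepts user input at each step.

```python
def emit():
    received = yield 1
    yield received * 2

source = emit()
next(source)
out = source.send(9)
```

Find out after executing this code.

Step 1: next(source) advances to first yield, producing 1.
Step 2: send(9) resumes, received = 9.
Step 3: yield received * 2 = 9 * 2 = 18.
Therefore out = 18.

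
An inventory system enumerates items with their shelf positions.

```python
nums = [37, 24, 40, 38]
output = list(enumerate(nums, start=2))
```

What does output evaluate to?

Step 1: enumerate with start=2:
  (2, 37)
  (3, 24)
  (4, 40)
  (5, 38)
Therefore output = [(2, 37), (3, 24), (4, 40), (5, 38)].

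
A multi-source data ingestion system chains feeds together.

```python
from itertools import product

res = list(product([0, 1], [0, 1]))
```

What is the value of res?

Step 1: product([0, 1], [0, 1]) gives all pairs:
  (0, 0)
  (0, 1)
  (1, 0)
  (1, 1)
Therefore res = [(0, 0), (0, 1), (1, 0), (1, 1)].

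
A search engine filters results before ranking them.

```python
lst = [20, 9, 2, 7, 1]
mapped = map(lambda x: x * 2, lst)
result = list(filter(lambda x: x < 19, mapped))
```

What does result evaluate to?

Step 1: Map x * 2:
  20 -> 40
  9 -> 18
  2 -> 4
  7 -> 14
  1 -> 2
Step 2: Filter for < 19:
  40: removed
  18: kept
  4: kept
  14: kept
  2: kept
Therefore result = [18, 4, 14, 2].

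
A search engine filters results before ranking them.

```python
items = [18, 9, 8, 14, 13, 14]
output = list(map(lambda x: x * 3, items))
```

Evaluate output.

Step 1: Apply lambda x: x * 3 to each element:
  18 -> 54
  9 -> 27
  8 -> 24
  14 -> 42
  13 -> 39
  14 -> 42
Therefore output = [54, 27, 24, 42, 39, 42].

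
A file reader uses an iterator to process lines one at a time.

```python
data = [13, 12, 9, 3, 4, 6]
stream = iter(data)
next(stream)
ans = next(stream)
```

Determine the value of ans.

Step 1: Create iterator over [13, 12, 9, 3, 4, 6].
Step 2: next() consumes 13.
Step 3: next() returns 12.
Therefore ans = 12.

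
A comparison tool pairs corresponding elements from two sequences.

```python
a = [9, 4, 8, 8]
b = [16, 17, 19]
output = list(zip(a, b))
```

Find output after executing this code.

Step 1: zip stops at shortest (len(a)=4, len(b)=3):
  Index 0: (9, 16)
  Index 1: (4, 17)
  Index 2: (8, 19)
Step 2: Last element of a (8) has no pair, dropped.
Therefore output = [(9, 16), (4, 17), (8, 19)].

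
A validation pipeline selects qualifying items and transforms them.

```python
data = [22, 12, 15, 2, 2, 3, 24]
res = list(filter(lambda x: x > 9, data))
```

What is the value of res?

Step 1: Filter elements > 9:
  22: kept
  12: kept
  15: kept
  2: removed
  2: removed
  3: removed
  24: kept
Therefore res = [22, 12, 15, 24].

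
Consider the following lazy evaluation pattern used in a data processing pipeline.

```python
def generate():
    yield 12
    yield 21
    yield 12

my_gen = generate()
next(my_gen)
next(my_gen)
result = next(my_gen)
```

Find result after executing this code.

Step 1: generate() creates a generator.
Step 2: next(my_gen) yields 12 (consumed and discarded).
Step 3: next(my_gen) yields 21 (consumed and discarded).
Step 4: next(my_gen) yields 12, assigned to result.
Therefore result = 12.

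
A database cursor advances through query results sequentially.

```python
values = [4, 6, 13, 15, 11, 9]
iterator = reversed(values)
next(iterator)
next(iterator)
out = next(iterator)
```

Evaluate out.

Step 1: reversed([4, 6, 13, 15, 11, 9]) gives iterator: [9, 11, 15, 13, 6, 4].
Step 2: First next() = 9, second next() = 11.
Step 3: Third next() = 15.
Therefore out = 15.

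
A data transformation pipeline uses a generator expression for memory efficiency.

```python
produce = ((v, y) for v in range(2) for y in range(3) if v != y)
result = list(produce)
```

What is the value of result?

Step 1: Nested generator over range(2) x range(3) where v != y:
  (0, 0): excluded (v == y)
  (0, 1): included
  (0, 2): included
  (1, 0): included
  (1, 1): excluded (v == y)
  (1, 2): included
Therefore result = [(0, 1), (0, 2), (1, 0), (1, 2)].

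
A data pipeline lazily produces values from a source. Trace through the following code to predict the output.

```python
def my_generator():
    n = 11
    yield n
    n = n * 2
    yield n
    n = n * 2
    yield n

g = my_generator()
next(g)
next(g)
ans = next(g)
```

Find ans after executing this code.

Step 1: Trace through generator execution:
  Yield 1: n starts at 11, yield 11
  Yield 2: n = 11 * 2 = 22, yield 22
  Yield 3: n = 22 * 2 = 44, yield 44
Step 2: First next() gets 11, second next() gets the second value, third next() yields 44.
Therefore ans = 44.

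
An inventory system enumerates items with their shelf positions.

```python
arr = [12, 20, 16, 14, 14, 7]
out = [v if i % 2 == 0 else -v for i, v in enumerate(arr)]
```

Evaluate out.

Step 1: For each (i, v), keep v if i is even, negate if odd:
  i=0 (even): keep 12
  i=1 (odd): negate to -20
  i=2 (even): keep 16
  i=3 (odd): negate to -14
  i=4 (even): keep 14
  i=5 (odd): negate to -7
Therefore out = [12, -20, 16, -14, 14, -7].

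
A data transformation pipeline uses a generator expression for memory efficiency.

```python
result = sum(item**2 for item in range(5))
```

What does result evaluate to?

Step 1: Compute item**2 for each item in range(5):
  item=0: 0**2 = 0
  item=1: 1**2 = 1
  item=2: 2**2 = 4
  item=3: 3**2 = 9
  item=4: 4**2 = 16
Step 2: sum = 0 + 1 + 4 + 9 + 16 = 30.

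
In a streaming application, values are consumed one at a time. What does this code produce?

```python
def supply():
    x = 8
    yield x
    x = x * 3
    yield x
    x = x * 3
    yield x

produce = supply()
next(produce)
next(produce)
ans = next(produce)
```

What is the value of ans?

Step 1: Trace through generator execution:
  Yield 1: x starts at 8, yield 8
  Yield 2: x = 8 * 3 = 24, yield 24
  Yield 3: x = 24 * 3 = 72, yield 72
Step 2: First next() gets 8, second next() gets the second value, third next() yields 72.
Therefore ans = 72.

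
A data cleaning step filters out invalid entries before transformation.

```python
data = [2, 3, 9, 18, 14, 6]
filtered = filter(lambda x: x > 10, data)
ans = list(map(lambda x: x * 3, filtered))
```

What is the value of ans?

Step 1: Filter data for elements > 10:
  2: removed
  3: removed
  9: removed
  18: kept
  14: kept
  6: removed
Step 2: Map x * 3 on filtered [18, 14]:
  18 -> 54
  14 -> 42
Therefore ans = [54, 42].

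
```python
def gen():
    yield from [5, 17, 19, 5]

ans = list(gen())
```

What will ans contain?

Step 1: yield from delegates to the iterable, yielding each element.
Step 2: Collected values: [5, 17, 19, 5].
Therefore ans = [5, 17, 19, 5].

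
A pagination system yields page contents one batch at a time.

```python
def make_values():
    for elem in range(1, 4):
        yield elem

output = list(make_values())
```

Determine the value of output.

Step 1: The generator yields each value from range(1, 4).
Step 2: list() consumes all yields: [1, 2, 3].
Therefore output = [1, 2, 3].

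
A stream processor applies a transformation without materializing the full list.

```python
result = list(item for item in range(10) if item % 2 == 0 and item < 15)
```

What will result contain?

Step 1: Filter range(10) where item % 2 == 0 and item < 15:
  item=0: both conditions met, included
  item=1: excluded (1 % 2 != 0)
  item=2: both conditions met, included
  item=3: excluded (3 % 2 != 0)
  item=4: both conditions met, included
  item=5: excluded (5 % 2 != 0)
  item=6: both conditions met, included
  item=7: excluded (7 % 2 != 0)
  item=8: both conditions met, included
  item=9: excluded (9 % 2 != 0)
Therefore result = [0, 2, 4, 6, 8].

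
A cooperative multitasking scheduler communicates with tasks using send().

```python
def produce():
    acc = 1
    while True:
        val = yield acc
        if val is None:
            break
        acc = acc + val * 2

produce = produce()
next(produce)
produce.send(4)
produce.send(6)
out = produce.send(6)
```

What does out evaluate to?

Step 1: next() -> yield acc=1.
Step 2: send(4) -> val=4, acc = 1 + 4*2 = 9, yield 9.
Step 3: send(6) -> val=6, acc = 9 + 6*2 = 21, yield 21.
Step 4: send(6) -> val=6, acc = 21 + 6*2 = 33, yield 33.
Therefore out = 33.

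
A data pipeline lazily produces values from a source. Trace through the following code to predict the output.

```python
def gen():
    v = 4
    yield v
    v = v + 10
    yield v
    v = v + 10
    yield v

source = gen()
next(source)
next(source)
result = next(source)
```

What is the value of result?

Step 1: Trace through generator execution:
  Yield 1: v starts at 4, yield 4
  Yield 2: v = 4 + 10 = 14, yield 14
  Yield 3: v = 14 + 10 = 24, yield 24
Step 2: First next() gets 4, second next() gets the second value, third next() yields 24.
Therefore result = 24.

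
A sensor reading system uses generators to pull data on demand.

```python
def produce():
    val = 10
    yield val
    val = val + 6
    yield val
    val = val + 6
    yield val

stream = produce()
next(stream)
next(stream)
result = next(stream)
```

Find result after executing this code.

Step 1: Trace through generator execution:
  Yield 1: val starts at 10, yield 10
  Yield 2: val = 10 + 6 = 16, yield 16
  Yield 3: val = 16 + 6 = 22, yield 22
Step 2: First next() gets 10, second next() gets the second value, third next() yields 22.
Therefore result = 22.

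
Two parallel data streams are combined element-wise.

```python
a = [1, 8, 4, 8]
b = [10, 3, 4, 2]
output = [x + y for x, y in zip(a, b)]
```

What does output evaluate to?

Step 1: Add corresponding elements:
  1 + 10 = 11
  8 + 3 = 11
  4 + 4 = 8
  8 + 2 = 10
Therefore output = [11, 11, 8, 10].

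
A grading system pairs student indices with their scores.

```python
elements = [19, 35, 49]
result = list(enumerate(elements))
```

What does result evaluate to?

Step 1: enumerate pairs each element with its index:
  (0, 19)
  (1, 35)
  (2, 49)
Therefore result = [(0, 19), (1, 35), (2, 49)].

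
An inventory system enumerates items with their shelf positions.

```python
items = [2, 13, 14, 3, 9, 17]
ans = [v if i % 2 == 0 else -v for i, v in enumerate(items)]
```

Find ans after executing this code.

Step 1: For each (i, v), keep v if i is even, negate if odd:
  i=0 (even): keep 2
  i=1 (odd): negate to -13
  i=2 (even): keep 14
  i=3 (odd): negate to -3
  i=4 (even): keep 9
  i=5 (odd): negate to -17
Therefore ans = [2, -13, 14, -3, 9, -17].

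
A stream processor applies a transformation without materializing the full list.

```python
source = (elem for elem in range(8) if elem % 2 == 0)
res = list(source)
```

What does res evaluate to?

Step 1: Filter range(8) keeping only even values:
  elem=0: even, included
  elem=1: odd, excluded
  elem=2: even, included
  elem=3: odd, excluded
  elem=4: even, included
  elem=5: odd, excluded
  elem=6: even, included
  elem=7: odd, excluded
Therefore res = [0, 2, 4, 6].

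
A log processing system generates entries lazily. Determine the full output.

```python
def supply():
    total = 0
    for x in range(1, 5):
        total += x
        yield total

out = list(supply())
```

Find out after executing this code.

Step 1: Generator accumulates running sum:
  x=1: total = 1, yield 1
  x=2: total = 3, yield 3
  x=3: total = 6, yield 6
  x=4: total = 10, yield 10
Therefore out = [1, 3, 6, 10].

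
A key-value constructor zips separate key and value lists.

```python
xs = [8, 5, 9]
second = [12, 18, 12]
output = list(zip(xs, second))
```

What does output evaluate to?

Step 1: zip pairs elements at same index:
  Index 0: (8, 12)
  Index 1: (5, 18)
  Index 2: (9, 12)
Therefore output = [(8, 12), (5, 18), (9, 12)].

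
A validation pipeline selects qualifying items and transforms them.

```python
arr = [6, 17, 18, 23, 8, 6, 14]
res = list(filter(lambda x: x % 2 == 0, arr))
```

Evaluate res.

Step 1: Filter elements divisible by 2:
  6 % 2 = 0: kept
  17 % 2 = 1: removed
  18 % 2 = 0: kept
  23 % 2 = 1: removed
  8 % 2 = 0: kept
  6 % 2 = 0: kept
  14 % 2 = 0: kept
Therefore res = [6, 18, 8, 6, 14].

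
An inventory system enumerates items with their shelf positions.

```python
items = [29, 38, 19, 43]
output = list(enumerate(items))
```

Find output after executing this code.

Step 1: enumerate pairs each element with its index:
  (0, 29)
  (1, 38)
  (2, 19)
  (3, 43)
Therefore output = [(0, 29), (1, 38), (2, 19), (3, 43)].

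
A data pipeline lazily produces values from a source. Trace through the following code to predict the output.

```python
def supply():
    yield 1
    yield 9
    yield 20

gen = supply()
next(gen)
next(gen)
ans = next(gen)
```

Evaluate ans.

Step 1: supply() creates a generator.
Step 2: next(gen) yields 1 (consumed and discarded).
Step 3: next(gen) yields 9 (consumed and discarded).
Step 4: next(gen) yields 20, assigned to ans.
Therefore ans = 20.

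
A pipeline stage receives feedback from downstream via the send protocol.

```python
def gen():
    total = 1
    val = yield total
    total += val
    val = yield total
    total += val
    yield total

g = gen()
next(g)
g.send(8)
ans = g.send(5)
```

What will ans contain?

Step 1: next() -> yield total=1.
Step 2: send(8) -> val=8, total = 1+8 = 9, yield 9.
Step 3: send(5) -> val=5, total = 9+5 = 14, yield 14.
Therefore ans = 14.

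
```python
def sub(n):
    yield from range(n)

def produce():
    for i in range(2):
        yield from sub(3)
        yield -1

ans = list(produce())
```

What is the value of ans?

Step 1: For each i in range(2):
  i=0: yield from sub(3) -> [0, 1, 2], then yield -1
  i=1: yield from sub(3) -> [0, 1, 2], then yield -1
Therefore ans = [0, 1, 2, -1, 0, 1, 2, -1].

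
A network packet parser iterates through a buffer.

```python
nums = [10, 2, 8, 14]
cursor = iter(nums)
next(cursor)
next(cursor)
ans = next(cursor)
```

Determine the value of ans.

Step 1: Create iterator over [10, 2, 8, 14].
Step 2: next() consumes 10.
Step 3: next() consumes 2.
Step 4: next() returns 8.
Therefore ans = 8.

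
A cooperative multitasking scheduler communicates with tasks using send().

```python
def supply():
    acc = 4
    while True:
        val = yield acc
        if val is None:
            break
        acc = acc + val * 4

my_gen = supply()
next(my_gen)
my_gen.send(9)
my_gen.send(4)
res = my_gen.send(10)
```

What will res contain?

Step 1: next() -> yield acc=4.
Step 2: send(9) -> val=9, acc = 4 + 9*4 = 40, yield 40.
Step 3: send(4) -> val=4, acc = 40 + 4*4 = 56, yield 56.
Step 4: send(10) -> val=10, acc = 56 + 10*4 = 96, yield 96.
Therefore res = 96.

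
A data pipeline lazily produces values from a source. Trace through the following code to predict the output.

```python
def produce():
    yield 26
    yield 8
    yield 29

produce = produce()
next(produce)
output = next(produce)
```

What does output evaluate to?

Step 1: produce() creates a generator.
Step 2: next(produce) yields 26 (consumed and discarded).
Step 3: next(produce) yields 8, assigned to output.
Therefore output = 8.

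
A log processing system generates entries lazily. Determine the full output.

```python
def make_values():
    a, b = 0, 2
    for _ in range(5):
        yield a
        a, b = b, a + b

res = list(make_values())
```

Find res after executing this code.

Step 1: Fibonacci-like sequence starting with a=0, b=2:
  Iteration 1: yield a=0, then a,b = 2,2
  Iteration 2: yield a=2, then a,b = 2,4
  Iteration 3: yield a=2, then a,b = 4,6
  Iteration 4: yield a=4, then a,b = 6,10
  Iteration 5: yield a=6, then a,b = 10,16
Therefore res = [0, 2, 2, 4, 6].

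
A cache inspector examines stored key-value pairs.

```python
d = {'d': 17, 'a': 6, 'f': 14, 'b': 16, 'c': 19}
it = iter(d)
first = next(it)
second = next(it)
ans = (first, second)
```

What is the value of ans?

Step 1: iter(d) iterates over keys: ['d', 'a', 'f', 'b', 'c'].
Step 2: first = next(it) = 'd', second = next(it) = 'a'.
Therefore ans = ('d', 'a').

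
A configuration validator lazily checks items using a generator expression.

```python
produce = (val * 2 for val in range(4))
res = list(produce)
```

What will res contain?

Step 1: For each val in range(4), compute val*2:
  val=0: 0*2 = 0
  val=1: 1*2 = 2
  val=2: 2*2 = 4
  val=3: 3*2 = 6
Therefore res = [0, 2, 4, 6].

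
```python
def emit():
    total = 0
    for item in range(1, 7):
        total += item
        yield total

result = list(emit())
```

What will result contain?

Step 1: Generator accumulates running sum:
  item=1: total = 1, yield 1
  item=2: total = 3, yield 3
  item=3: total = 6, yield 6
  item=4: total = 10, yield 10
  item=5: total = 15, yield 15
  item=6: total = 21, yield 21
Therefore result = [1, 3, 6, 10, 15, 21].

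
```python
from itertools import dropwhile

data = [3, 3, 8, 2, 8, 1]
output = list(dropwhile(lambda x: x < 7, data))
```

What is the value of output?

Step 1: dropwhile drops elements while < 7:
  3 < 7: dropped
  3 < 7: dropped
  8: kept (dropping stopped)
Step 2: Remaining elements kept regardless of condition.
Therefore output = [8, 2, 8, 1].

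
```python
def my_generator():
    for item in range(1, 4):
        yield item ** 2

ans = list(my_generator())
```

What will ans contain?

Step 1: For each item in range(1, 4), yield item**2:
  item=1: yield 1**2 = 1
  item=2: yield 2**2 = 4
  item=3: yield 3**2 = 9
Therefore ans = [1, 4, 9].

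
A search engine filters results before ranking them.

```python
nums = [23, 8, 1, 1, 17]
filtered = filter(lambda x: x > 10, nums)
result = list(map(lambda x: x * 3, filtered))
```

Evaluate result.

Step 1: Filter nums for elements > 10:
  23: kept
  8: removed
  1: removed
  1: removed
  17: kept
Step 2: Map x * 3 on filtered [23, 17]:
  23 -> 69
  17 -> 51
Therefore result = [69, 51].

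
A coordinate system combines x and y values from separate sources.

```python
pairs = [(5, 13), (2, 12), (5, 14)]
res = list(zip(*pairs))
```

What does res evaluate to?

Step 1: zip(*pairs) transposes: unzips [(5, 13), (2, 12), (5, 14)] into separate sequences.
Step 2: First elements: (5, 2, 5), second elements: (13, 12, 14).
Therefore res = [(5, 2, 5), (13, 12, 14)].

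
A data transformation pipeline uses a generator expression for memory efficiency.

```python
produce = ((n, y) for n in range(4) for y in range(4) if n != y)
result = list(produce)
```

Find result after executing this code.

Step 1: Nested generator over range(4) x range(4) where n != y:
  (0, 0): excluded (n == y)
  (0, 1): included
  (0, 2): included
  (0, 3): included
  (1, 0): included
  (1, 1): excluded (n == y)
  (1, 2): included
  (1, 3): included
  (2, 0): included
  (2, 1): included
  (2, 2): excluded (n == y)
  (2, 3): included
  (3, 0): included
  (3, 1): included
  (3, 2): included
  (3, 3): excluded (n == y)
Therefore result = [(0, 1), (0, 2), (0, 3), (1, 0), (1, 2), (1, 3), (2, 0), (2, 1), (2, 3), (3, 0), (3, 1), (3, 2)].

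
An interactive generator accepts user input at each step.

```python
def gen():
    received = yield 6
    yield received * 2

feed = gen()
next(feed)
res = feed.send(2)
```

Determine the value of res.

Step 1: next(feed) advances to first yield, producing 6.
Step 2: send(2) resumes, received = 2.
Step 3: yield received * 2 = 2 * 2 = 4.
Therefore res = 4.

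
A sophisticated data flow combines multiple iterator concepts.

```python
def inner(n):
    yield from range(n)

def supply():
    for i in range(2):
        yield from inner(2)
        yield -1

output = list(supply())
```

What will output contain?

Step 1: For each i in range(2):
  i=0: yield from inner(2) -> [0, 1], then yield -1
  i=1: yield from inner(2) -> [0, 1], then yield -1
Therefore output = [0, 1, -1, 0, 1, -1].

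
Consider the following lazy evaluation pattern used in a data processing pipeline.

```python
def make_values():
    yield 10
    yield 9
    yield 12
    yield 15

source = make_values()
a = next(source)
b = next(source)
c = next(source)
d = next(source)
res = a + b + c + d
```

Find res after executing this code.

Step 1: Create generator and consume all values:
  a = next(source) = 10
  b = next(source) = 9
  c = next(source) = 12
  d = next(source) = 15
Step 2: res = 10 + 9 + 12 + 15 = 46.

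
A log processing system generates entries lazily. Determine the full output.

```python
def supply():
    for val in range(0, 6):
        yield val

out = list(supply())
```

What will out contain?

Step 1: The generator yields each value from range(0, 6).
Step 2: list() consumes all yields: [0, 1, 2, 3, 4, 5].
Therefore out = [0, 1, 2, 3, 4, 5].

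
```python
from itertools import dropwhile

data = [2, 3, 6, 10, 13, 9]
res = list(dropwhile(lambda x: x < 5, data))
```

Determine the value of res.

Step 1: dropwhile drops elements while < 5:
  2 < 5: dropped
  3 < 5: dropped
  6: kept (dropping stopped)
Step 2: Remaining elements kept regardless of condition.
Therefore res = [6, 10, 13, 9].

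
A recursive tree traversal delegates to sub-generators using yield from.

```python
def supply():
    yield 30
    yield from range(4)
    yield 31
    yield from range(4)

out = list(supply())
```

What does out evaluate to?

Step 1: Trace yields in order:
  yield 30
  yield 0
  yield 1
  yield 2
  yield 3
  yield 31
  yield 0
  yield 1
  yield 2
  yield 3
Therefore out = [30, 0, 1, 2, 3, 31, 0, 1, 2, 3].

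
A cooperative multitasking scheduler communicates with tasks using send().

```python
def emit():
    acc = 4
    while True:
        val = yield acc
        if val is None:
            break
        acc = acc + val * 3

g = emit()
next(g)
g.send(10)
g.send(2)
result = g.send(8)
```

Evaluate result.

Step 1: next() -> yield acc=4.
Step 2: send(10) -> val=10, acc = 4 + 10*3 = 34, yield 34.
Step 3: send(2) -> val=2, acc = 34 + 2*3 = 40, yield 40.
Step 4: send(8) -> val=8, acc = 40 + 8*3 = 64, yield 64.
Therefore result = 64.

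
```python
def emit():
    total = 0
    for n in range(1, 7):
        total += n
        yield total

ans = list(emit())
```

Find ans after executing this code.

Step 1: Generator accumulates running sum:
  n=1: total = 1, yield 1
  n=2: total = 3, yield 3
  n=3: total = 6, yield 6
  n=4: total = 10, yield 10
  n=5: total = 15, yield 15
  n=6: total = 21, yield 21
Therefore ans = [1, 3, 6, 10, 15, 21].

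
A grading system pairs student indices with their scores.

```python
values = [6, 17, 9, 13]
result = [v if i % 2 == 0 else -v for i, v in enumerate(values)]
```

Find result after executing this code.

Step 1: For each (i, v), keep v if i is even, negate if odd:
  i=0 (even): keep 6
  i=1 (odd): negate to -17
  i=2 (even): keep 9
  i=3 (odd): negate to -13
Therefore result = [6, -17, 9, -13].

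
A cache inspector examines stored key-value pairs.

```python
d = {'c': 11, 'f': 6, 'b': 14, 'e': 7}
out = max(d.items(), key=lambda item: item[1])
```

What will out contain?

Step 1: Find item with maximum value:
  ('c', 11)
  ('f', 6)
  ('b', 14)
  ('e', 7)
Step 2: Maximum value is 14 at key 'b'.
Therefore out = ('b', 14).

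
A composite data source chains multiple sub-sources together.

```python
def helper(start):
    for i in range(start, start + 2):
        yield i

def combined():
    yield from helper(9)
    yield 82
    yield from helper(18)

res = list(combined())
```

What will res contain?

Step 1: combined() delegates to helper(9):
  yield 9
  yield 10
Step 2: yield 82
Step 3: Delegates to helper(18):
  yield 18
  yield 19
Therefore res = [9, 10, 82, 18, 19].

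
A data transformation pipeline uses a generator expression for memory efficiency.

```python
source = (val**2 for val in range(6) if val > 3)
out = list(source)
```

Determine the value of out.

Step 1: For range(6), keep val > 3, then square:
  val=0: 0 <= 3, excluded
  val=1: 1 <= 3, excluded
  val=2: 2 <= 3, excluded
  val=3: 3 <= 3, excluded
  val=4: 4 > 3, yield 4**2 = 16
  val=5: 5 > 3, yield 5**2 = 25
Therefore out = [16, 25].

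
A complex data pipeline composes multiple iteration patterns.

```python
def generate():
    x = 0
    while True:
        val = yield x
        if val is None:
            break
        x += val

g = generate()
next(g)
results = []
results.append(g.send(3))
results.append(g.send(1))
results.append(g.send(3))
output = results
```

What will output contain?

Step 1: next(g) -> yield 0.
Step 2: send(3) -> x = 3, yield 3.
Step 3: send(1) -> x = 4, yield 4.
Step 4: send(3) -> x = 7, yield 7.
Therefore output = [3, 4, 7].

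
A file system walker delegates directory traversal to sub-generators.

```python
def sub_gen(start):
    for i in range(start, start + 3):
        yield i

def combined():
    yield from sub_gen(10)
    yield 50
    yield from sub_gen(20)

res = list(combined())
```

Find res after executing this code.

Step 1: combined() delegates to sub_gen(10):
  yield 10
  yield 11
  yield 12
Step 2: yield 50
Step 3: Delegates to sub_gen(20):
  yield 20
  yield 21
  yield 22
Therefore res = [10, 11, 12, 50, 20, 21, 22].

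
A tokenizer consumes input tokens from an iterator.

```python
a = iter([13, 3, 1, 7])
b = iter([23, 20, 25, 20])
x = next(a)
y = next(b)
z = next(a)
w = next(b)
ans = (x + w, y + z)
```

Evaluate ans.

Step 1: a iterates [13, 3, 1, 7], b iterates [23, 20, 25, 20].
Step 2: x = next(a) = 13, y = next(b) = 23.
Step 3: z = next(a) = 3, w = next(b) = 20.
Step 4: ans = (13 + 20, 23 + 3) = (33, 26).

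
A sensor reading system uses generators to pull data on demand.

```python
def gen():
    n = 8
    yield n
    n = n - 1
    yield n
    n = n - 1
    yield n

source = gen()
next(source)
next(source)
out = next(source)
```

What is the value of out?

Step 1: Trace through generator execution:
  Yield 1: n starts at 8, yield 8
  Yield 2: n = 8 - 1 = 7, yield 7
  Yield 3: n = 7 - 1 = 6, yield 6
Step 2: First next() gets 8, second next() gets the second value, third next() yields 6.
Therefore out = 6.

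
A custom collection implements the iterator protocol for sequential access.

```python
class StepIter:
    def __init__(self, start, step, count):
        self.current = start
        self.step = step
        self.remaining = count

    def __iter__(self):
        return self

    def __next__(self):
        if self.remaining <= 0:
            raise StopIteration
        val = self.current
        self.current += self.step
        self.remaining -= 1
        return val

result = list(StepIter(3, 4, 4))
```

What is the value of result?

Step 1: StepIter starts at 3, increments by 4, for 4 steps:
  Yield 3, then current += 4
  Yield 7, then current += 4
  Yield 11, then current += 4
  Yield 15, then current += 4
Therefore result = [3, 7, 11, 15].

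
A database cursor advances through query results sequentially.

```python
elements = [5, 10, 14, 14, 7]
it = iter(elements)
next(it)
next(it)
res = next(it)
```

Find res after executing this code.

Step 1: Create iterator over [5, 10, 14, 14, 7].
Step 2: next() consumes 5.
Step 3: next() consumes 10.
Step 4: next() returns 14.
Therefore res = 14.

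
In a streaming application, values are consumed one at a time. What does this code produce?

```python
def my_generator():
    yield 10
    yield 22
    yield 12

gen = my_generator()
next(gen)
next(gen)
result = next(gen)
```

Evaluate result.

Step 1: my_generator() creates a generator.
Step 2: next(gen) yields 10 (consumed and discarded).
Step 3: next(gen) yields 22 (consumed and discarded).
Step 4: next(gen) yields 12, assigned to result.
Therefore result = 12.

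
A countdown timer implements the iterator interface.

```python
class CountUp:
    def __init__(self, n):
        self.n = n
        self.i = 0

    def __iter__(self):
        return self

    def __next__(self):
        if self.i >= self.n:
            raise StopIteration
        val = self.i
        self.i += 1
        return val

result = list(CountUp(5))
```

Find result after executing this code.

Step 1: CountUp(5) creates an iterator counting 0 to 4.
Step 2: list() consumes all values: [0, 1, 2, 3, 4].
Therefore result = [0, 1, 2, 3, 4].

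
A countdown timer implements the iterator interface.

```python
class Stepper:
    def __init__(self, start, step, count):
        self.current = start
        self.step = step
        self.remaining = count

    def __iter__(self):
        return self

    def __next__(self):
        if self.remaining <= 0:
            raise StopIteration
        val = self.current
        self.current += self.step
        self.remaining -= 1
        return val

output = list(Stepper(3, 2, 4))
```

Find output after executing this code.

Step 1: Stepper starts at 3, increments by 2, for 4 steps:
  Yield 3, then current += 2
  Yield 5, then current += 2
  Yield 7, then current += 2
  Yield 9, then current += 2
Therefore output = [3, 5, 7, 9].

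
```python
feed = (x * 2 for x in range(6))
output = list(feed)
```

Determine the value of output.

Step 1: For each x in range(6), compute x*2:
  x=0: 0*2 = 0
  x=1: 1*2 = 2
  x=2: 2*2 = 4
  x=3: 3*2 = 6
  x=4: 4*2 = 8
  x=5: 5*2 = 10
Therefore output = [0, 2, 4, 6, 8, 10].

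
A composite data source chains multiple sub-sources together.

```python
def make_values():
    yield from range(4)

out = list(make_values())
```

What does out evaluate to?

Step 1: yield from delegates to the iterable, yielding each element.
Step 2: Collected values: [0, 1, 2, 3].
Therefore out = [0, 1, 2, 3].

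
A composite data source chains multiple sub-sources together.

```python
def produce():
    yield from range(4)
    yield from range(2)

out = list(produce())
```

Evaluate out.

Step 1: Trace yields in order:
  yield 0
  yield 1
  yield 2
  yield 3
  yield 0
  yield 1
Therefore out = [0, 1, 2, 3, 0, 1].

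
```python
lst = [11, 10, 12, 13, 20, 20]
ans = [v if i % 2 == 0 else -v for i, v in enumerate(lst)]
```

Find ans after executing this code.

Step 1: For each (i, v), keep v if i is even, negate if odd:
  i=0 (even): keep 11
  i=1 (odd): negate to -10
  i=2 (even): keep 12
  i=3 (odd): negate to -13
  i=4 (even): keep 20
  i=5 (odd): negate to -20
Therefore ans = [11, -10, 12, -13, 20, -20].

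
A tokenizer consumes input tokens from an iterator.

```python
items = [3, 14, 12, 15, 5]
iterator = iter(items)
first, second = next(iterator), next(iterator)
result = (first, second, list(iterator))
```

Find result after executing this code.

Step 1: Create iterator over [3, 14, 12, 15, 5].
Step 2: first = 3, second = 14.
Step 3: Remaining elements: [12, 15, 5].
Therefore result = (3, 14, [12, 15, 5]).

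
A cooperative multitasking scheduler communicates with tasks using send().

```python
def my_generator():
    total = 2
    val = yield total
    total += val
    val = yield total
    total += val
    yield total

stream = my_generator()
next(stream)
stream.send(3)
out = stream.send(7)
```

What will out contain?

Step 1: next() -> yield total=2.
Step 2: send(3) -> val=3, total = 2+3 = 5, yield 5.
Step 3: send(7) -> val=7, total = 5+7 = 12, yield 12.
Therefore out = 12.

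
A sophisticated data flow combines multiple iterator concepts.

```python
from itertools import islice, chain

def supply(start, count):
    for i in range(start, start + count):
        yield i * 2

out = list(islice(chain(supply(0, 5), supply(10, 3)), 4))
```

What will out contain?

Step 1: supply(0, 5) yields [0, 2, 4, 6, 8].
Step 2: supply(10, 3) yields [20, 22, 24].
Step 3: chain concatenates: [0, 2, 4, 6, 8, 20, 22, 24].
Step 4: islice takes first 4: [0, 2, 4, 6].
Therefore out = [0, 2, 4, 6].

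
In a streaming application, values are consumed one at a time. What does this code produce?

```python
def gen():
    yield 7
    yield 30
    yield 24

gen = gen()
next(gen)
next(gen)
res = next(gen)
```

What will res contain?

Step 1: gen() creates a generator.
Step 2: next(gen) yields 7 (consumed and discarded).
Step 3: next(gen) yields 30 (consumed and discarded).
Step 4: next(gen) yields 24, assigned to res.
Therefore res = 24.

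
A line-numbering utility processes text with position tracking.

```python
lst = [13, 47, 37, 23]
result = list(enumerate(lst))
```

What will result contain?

Step 1: enumerate pairs each element with its index:
  (0, 13)
  (1, 47)
  (2, 37)
  (3, 23)
Therefore result = [(0, 13), (1, 47), (2, 37), (3, 23)].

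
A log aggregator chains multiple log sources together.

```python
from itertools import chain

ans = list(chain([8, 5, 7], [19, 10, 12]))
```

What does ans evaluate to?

Step 1: chain() concatenates iterables: [8, 5, 7] + [19, 10, 12].
Therefore ans = [8, 5, 7, 19, 10, 12].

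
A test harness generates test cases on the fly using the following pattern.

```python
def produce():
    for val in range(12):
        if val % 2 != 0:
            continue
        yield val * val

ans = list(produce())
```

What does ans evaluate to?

Step 1: Only yield val**2 when val is divisible by 2:
  val=0: 0 % 2 == 0, yield 0**2 = 0
  val=2: 2 % 2 == 0, yield 2**2 = 4
  val=4: 4 % 2 == 0, yield 4**2 = 16
  val=6: 6 % 2 == 0, yield 6**2 = 36
  val=8: 8 % 2 == 0, yield 8**2 = 64
  val=10: 10 % 2 == 0, yield 10**2 = 100
Therefore ans = [0, 4, 16, 36, 64, 100].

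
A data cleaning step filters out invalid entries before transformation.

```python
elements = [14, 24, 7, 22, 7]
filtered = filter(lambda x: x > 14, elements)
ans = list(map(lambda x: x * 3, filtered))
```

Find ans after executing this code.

Step 1: Filter elements for elements > 14:
  14: removed
  24: kept
  7: removed
  22: kept
  7: removed
Step 2: Map x * 3 on filtered [24, 22]:
  24 -> 72
  22 -> 66
Therefore ans = [72, 66].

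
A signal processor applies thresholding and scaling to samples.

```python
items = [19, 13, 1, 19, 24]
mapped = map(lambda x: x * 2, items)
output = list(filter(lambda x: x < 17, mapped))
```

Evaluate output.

Step 1: Map x * 2:
  19 -> 38
  13 -> 26
  1 -> 2
  19 -> 38
  24 -> 48
Step 2: Filter for < 17:
  38: removed
  26: removed
  2: kept
  38: removed
  48: removed
Therefore output = [2].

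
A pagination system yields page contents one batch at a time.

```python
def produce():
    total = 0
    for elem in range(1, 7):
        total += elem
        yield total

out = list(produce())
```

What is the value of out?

Step 1: Generator accumulates running sum:
  elem=1: total = 1, yield 1
  elem=2: total = 3, yield 3
  elem=3: total = 6, yield 6
  elem=4: total = 10, yield 10
  elem=5: total = 15, yield 15
  elem=6: total = 21, yield 21
Therefore out = [1, 3, 6, 10, 15, 21].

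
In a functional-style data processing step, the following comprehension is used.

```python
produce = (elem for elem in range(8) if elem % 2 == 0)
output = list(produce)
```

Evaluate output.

Step 1: Filter range(8) keeping only even values:
  elem=0: even, included
  elem=1: odd, excluded
  elem=2: even, included
  elem=3: odd, excluded
  elem=4: even, included
  elem=5: odd, excluded
  elem=6: even, included
  elem=7: odd, excluded
Therefore output = [0, 2, 4, 6].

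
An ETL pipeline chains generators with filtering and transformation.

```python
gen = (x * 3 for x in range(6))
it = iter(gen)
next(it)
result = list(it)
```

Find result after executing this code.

Step 1: Generator produces [0, 3, 6, 9, 12, 15].
Step 2: next(it) consumes first element (0).
Step 3: list(it) collects remaining: [3, 6, 9, 12, 15].
Therefore result = [3, 6, 9, 12, 15].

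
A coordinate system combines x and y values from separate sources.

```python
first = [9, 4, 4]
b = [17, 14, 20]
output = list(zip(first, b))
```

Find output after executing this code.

Step 1: zip pairs elements at same index:
  Index 0: (9, 17)
  Index 1: (4, 14)
  Index 2: (4, 20)
Therefore output = [(9, 17), (4, 14), (4, 20)].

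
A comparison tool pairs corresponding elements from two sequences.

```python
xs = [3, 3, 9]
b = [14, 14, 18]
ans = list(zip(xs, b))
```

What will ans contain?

Step 1: zip pairs elements at same index:
  Index 0: (3, 14)
  Index 1: (3, 14)
  Index 2: (9, 18)
Therefore ans = [(3, 14), (3, 14), (9, 18)].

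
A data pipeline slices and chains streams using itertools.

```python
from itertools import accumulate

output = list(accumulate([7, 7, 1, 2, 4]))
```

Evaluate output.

Step 1: accumulate computes running sums:
  + 7 = 7
  + 7 = 14
  + 1 = 15
  + 2 = 17
  + 4 = 21
Therefore output = [7, 14, 15, 17, 21].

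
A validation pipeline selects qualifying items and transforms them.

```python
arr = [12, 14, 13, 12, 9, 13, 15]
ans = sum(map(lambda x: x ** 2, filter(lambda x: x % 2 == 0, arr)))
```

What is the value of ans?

Step 1: Filter even numbers from [12, 14, 13, 12, 9, 13, 15]: [12, 14, 12]
Step 2: Square each: [144, 196, 144]
Step 3: Sum = 484.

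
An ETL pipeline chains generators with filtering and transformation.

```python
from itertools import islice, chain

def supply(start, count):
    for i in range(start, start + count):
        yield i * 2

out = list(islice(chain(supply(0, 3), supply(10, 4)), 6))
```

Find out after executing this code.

Step 1: supply(0, 3) yields [0, 2, 4].
Step 2: supply(10, 4) yields [20, 22, 24, 26].
Step 3: chain concatenates: [0, 2, 4, 20, 22, 24, 26].
Step 4: islice takes first 6: [0, 2, 4, 20, 22, 24].
Therefore out = [0, 2, 4, 20, 22, 24].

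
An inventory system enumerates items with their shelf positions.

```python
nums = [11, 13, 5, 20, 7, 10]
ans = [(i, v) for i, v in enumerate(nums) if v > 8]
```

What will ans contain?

Step 1: Filter enumerate([11, 13, 5, 20, 7, 10]) keeping v > 8:
  (0, 11): 11 > 8, included
  (1, 13): 13 > 8, included
  (2, 5): 5 <= 8, excluded
  (3, 20): 20 > 8, included
  (4, 7): 7 <= 8, excluded
  (5, 10): 10 > 8, included
Therefore ans = [(0, 11), (1, 13), (3, 20), (5, 10)].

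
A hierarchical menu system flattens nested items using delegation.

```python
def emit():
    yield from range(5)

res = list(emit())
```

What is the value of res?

Step 1: yield from delegates to the iterable, yielding each element.
Step 2: Collected values: [0, 1, 2, 3, 4].
Therefore res = [0, 1, 2, 3, 4].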